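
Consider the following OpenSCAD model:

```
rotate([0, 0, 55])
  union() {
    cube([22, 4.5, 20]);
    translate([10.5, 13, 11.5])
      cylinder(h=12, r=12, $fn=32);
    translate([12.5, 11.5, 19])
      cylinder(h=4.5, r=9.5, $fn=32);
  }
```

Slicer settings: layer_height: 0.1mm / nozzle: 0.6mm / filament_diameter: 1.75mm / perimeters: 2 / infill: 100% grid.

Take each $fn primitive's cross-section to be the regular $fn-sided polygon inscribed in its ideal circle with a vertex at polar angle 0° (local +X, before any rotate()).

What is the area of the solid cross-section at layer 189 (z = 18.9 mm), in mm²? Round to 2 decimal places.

At z = 18.9 mm: the 22×4.5 cube contributes its full rectangle (area 99.00 mm²); the r=12 cylinder at (10.5, 13) contributes a regular 32-gon of circumradius 12 (area = (32/2)·12.000²·sin(360°/32) = 449.49 mm²); the cylinder at (12.5, 11.5) is not intersected at this z (z outside [19, 23.5]); Combining (union): the regions partially overlap — summed areas 548.49 mm² minus the doubly-counted overlap 40.12 mm² gives 508.37 mm² — area = 508.37 mm²; (rotated 55° about Z; rotation is an isometry so areas/perimeters/island counts are preserved). Overall, the cross-section is a single solid region. Net area = 508.37 mm².

508.37 mm²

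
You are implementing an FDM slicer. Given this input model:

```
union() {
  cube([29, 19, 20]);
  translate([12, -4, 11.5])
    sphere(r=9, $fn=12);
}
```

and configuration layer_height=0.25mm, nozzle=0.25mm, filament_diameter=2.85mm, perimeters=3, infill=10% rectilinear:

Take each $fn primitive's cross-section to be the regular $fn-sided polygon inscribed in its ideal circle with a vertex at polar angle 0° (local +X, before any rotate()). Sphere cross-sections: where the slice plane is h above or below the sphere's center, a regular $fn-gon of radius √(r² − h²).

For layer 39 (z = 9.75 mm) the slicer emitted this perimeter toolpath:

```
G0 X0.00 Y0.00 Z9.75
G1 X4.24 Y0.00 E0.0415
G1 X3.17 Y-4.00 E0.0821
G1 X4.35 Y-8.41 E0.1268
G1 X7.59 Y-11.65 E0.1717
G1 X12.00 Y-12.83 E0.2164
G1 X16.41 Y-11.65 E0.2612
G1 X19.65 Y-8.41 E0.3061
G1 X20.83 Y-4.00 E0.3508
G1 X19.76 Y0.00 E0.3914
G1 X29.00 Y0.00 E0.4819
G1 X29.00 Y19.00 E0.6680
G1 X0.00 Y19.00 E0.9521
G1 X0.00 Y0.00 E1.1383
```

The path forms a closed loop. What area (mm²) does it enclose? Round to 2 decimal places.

734.32 mm²

Apply the shoelace formula to the sequence of (X, Y) vertices; enclosed area = 734.32 mm².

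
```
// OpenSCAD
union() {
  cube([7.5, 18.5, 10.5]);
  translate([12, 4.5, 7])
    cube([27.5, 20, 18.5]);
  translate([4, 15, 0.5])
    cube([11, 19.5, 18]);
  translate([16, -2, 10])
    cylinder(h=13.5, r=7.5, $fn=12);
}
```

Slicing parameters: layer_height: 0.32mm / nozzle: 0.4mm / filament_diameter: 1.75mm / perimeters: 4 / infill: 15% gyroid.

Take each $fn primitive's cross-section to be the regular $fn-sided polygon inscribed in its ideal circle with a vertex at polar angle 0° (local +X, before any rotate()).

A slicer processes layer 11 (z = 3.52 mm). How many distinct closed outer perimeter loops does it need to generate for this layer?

At z = 3.52 mm: the 7.5×18.5 cube contributes its full rectangle; the cube at (12, 4.5) is absent (z outside [7, 25.5]); the cube at (4, 15) is present — its section is the full 11×19.5 rectangle; the cylinder at (16, -2) does not reach this height (z outside [10, 23.5]); Taking the union: the regions partially overlap (shared area 12.25 mm²), so overlapping operands fuse into one piece — 1 connected region. The result has 1 disconnected region.

1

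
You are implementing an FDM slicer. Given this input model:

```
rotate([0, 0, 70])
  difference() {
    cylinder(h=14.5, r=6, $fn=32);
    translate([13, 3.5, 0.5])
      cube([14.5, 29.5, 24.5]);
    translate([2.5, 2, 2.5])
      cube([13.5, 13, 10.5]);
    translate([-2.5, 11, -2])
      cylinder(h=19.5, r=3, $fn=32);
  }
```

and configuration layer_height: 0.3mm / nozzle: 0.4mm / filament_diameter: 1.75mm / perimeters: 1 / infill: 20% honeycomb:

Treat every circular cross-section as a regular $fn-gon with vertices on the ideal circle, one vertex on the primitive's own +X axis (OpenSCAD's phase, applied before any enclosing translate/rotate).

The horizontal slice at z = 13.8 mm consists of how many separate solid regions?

1

At z = 13.8 mm: the cylinder: section is a regular 32-gon, circumradius r=6; the cube at (13, 3.5) (footprint 14.5×29.5) is included at this height; the cube at (2.5, 2) is absent (z outside [2.5, 13]); the r=3 cylinder at (-2.5, 11) contributes a regular 32-gon of circumradius 3; After the difference (first − rest): starting from the r=6 cylinder, the 14.5×29.5 cube at (13, 3.5) misses the remaining region (no effect); the r=3 cylinder at (-2.5, 11) misses the remaining region (no effect) — 1 connected region; (whole slice rotated 70° about Z — lengths, areas and connectivity unchanged). The result has 1 disconnected region.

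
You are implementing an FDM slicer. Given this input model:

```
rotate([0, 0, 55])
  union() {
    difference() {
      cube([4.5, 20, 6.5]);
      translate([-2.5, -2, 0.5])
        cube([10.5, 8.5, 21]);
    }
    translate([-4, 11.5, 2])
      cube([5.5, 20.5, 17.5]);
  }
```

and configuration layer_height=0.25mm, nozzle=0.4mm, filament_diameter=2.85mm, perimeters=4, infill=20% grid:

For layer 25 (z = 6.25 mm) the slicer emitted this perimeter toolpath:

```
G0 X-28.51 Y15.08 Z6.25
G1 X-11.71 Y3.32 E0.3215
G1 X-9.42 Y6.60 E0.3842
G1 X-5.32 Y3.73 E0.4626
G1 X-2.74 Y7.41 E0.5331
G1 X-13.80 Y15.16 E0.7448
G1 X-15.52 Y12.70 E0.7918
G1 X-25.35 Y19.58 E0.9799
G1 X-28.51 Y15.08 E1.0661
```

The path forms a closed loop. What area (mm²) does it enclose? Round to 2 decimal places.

Apply the shoelace formula to the sequence of (X, Y) vertices; enclosed area = 160.73 mm².

160.73 mm²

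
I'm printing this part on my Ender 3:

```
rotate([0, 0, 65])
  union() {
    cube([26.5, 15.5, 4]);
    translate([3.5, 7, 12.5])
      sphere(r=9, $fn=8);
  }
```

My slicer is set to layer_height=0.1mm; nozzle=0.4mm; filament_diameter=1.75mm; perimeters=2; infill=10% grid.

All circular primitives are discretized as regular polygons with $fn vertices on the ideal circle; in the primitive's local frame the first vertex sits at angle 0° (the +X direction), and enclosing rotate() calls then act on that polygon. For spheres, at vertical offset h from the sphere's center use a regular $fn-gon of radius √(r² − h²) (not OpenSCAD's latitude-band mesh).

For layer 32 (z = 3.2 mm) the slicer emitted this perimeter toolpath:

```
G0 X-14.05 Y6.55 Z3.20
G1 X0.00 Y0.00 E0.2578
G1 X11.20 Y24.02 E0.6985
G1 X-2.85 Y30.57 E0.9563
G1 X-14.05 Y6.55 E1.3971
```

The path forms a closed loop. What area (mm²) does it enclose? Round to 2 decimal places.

410.84 mm²

Apply the shoelace formula to the sequence of (X, Y) vertices; enclosed area = 410.84 mm².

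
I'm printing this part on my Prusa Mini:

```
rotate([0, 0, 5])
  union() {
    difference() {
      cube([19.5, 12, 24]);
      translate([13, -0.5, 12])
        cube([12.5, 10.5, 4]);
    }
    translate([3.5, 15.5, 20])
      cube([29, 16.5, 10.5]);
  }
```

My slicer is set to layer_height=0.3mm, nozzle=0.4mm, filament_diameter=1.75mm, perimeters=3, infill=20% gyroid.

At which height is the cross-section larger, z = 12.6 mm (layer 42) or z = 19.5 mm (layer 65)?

layer 65 (z = 19.5 mm)

Layer 42 (z = 12.6): the cube (footprint 19.5×12) is included at this height (area 234.00 mm²); the 12.5×10.5 cube at (13, -0.5) contributes its full rectangle (area 131.25 mm²); Subtracting the remaining from the first: starting from the 19.5×12 cube (234.00 mm²), the 12.5×10.5 cube at (13, -0.5) partially overlaps it — only the 65.00 mm² overlap (of its 131.25 mm²) is removed, clipping the outline — area = 169.00 mm²; the cube at (3.5, 15.5) is not intersected at this z (z outside [20, 30.5]); Taking the union: only the result so far is present, so the union is just that shape — area = 169.00 mm²; (rotated 5° about Z; rotation is an isometry so areas/perimeters/island counts are preserved). So its area = 169.00 mm². Layer 65 (z = 19.5): the cube is present — its section is the full 19.5×12 rectangle (area 234.00 mm²); the cube at (13, -0.5) does not reach this height (z outside [12, 16]); Subtracting the remaining from the first: none of the subtracted shapes is present at this height, so the 19.5×12 cube is unchanged — area = 234.00 mm²; the cube at (3.5, 15.5) is absent (z outside [20, 30.5]); Taking the union: only that combined region is present, so the union is just that shape — area = 234.00 mm²; (whole slice rotated 5° about Z — lengths, areas and connectivity unchanged). So its area = 234.00 mm². Layer 65 is larger (234.00 vs 169.00 mm²).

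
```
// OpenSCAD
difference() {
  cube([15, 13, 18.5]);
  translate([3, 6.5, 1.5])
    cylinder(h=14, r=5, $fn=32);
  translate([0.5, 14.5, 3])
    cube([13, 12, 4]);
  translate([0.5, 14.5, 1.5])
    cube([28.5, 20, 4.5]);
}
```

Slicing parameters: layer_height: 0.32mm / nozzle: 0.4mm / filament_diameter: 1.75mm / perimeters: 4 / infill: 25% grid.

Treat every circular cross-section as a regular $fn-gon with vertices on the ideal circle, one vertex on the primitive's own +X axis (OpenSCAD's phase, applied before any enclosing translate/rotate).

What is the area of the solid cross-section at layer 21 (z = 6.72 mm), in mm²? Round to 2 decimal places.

128.00 mm²

At z = 6.72 mm: the 15×13 cube contributes its full rectangle (area 195.00 mm²); the r=5 cylinder at (3, 6.5) contributes a regular 32-gon of circumradius 5 (area = (32/2)·5.000²·sin(360°/32) = 78.04 mm²); the 13×12 cube at (0.5, 14.5) contributes its full rectangle (area 156.00 mm²); the cube at (0.5, 14.5) is not intersected at this z (z outside [1.5, 6]); Taking the first minus the rest: starting from the 15×13 cube (195.00 mm²), the r=5 cylinder at (3, 6.5) partially overlaps it — only the 67.00 mm² overlap (of its 78.04 mm²) is removed, clipping the outline; the 13×12 cube at (0.5, 14.5) misses the remaining region (no effect) — area = 128.00 mm². Overall, the cross-section is a single solid region. Net area = 128.00 mm².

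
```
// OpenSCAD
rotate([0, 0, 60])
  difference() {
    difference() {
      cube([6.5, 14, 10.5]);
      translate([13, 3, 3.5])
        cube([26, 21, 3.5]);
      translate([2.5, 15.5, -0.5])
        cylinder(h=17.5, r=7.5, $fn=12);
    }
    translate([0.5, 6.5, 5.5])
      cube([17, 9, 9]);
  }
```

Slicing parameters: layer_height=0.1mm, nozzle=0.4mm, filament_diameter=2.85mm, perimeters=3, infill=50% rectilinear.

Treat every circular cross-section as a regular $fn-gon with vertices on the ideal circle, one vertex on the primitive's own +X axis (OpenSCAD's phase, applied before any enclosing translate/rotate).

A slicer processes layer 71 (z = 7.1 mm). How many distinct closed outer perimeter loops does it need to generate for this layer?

At z = 7.1 mm: the 6.5×14 cube contributes its full rectangle; the cube at (13, 3) does not reach this height (z outside [3.5, 7]); the r=7.5 cylinder at (2.5, 15.5) gives a regular 12-gon of circumradius 7.5 (constant along its height); After the difference (first − rest): starting from the 6.5×14 cube, the r=7.5 cylinder at (2.5, 15.5) partially overlaps it — only the 36.00 mm² overlap (of its 168.75 mm²) is removed, clipping the outline — 1 connected region; the cube at (0.5, 6.5) is present — its section is the full 17×9 rectangle; Subtracting the remaining from the first: starting from the result so far, the 17×9 cube at (0.5, 6.5) partially overlaps it — only the 11.70 mm² overlap (of its 153.00 mm²) is removed, clipping the outline — 1 connected region; (rotated 60° about Z; rotation is an isometry so areas/perimeters/island counts are preserved). The result has 1 disconnected region.

1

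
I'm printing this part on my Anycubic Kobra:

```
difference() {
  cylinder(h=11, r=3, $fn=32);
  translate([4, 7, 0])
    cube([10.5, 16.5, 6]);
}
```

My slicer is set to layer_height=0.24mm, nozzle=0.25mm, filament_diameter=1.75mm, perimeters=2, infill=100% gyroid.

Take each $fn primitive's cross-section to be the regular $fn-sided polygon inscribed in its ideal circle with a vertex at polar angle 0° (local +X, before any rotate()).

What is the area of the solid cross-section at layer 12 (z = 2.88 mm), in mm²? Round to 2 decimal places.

At z = 2.88 mm: the r=3 cylinder gives a regular 32-gon of circumradius 3 (constant along its height) (area = (32/2)·3.000²·sin(360°/32) = 28.09 mm²); the cube at (4, 7) is present — its section is the full 10.5×16.5 rectangle (area 173.25 mm²); Subtracting the remaining from the first: starting from the r=3 cylinder (28.09 mm²), the 10.5×16.5 cube at (4, 7) misses the remaining region (no effect) — area = 28.09 mm². Overall, the cross-section is a single solid region. Net area = 28.09 mm².

28.09 mm²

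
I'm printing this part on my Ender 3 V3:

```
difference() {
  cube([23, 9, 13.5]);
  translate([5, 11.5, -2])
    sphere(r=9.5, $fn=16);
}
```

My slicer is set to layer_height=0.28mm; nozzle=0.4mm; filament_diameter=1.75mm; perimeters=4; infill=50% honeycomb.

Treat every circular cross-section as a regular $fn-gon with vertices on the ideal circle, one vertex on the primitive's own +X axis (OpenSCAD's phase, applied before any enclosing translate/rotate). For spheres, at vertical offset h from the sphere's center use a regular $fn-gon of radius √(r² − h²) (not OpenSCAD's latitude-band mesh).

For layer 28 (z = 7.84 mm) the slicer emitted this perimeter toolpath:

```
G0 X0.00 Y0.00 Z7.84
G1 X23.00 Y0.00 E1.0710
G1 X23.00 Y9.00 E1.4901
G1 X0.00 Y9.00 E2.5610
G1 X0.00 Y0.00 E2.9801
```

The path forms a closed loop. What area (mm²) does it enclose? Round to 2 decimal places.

207.00 mm²

Apply the shoelace formula to the sequence of (X, Y) vertices; enclosed area = 207.00 mm².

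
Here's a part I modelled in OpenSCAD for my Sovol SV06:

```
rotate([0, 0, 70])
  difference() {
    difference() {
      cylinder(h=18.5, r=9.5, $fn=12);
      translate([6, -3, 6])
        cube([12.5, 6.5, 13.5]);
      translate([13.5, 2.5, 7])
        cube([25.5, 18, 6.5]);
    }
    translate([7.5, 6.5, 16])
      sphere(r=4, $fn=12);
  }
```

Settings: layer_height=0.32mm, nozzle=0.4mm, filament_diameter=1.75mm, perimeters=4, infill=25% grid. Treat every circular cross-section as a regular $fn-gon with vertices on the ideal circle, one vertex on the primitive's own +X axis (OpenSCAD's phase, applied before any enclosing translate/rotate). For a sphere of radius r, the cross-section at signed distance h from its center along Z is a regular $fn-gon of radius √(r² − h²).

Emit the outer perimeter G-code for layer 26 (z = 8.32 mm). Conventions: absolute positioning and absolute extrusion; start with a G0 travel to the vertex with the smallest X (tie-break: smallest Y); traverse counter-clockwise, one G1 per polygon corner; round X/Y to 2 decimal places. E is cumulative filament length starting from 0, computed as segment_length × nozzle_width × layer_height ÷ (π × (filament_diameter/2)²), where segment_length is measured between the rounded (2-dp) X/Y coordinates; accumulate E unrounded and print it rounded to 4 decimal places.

At z = 8.32 mm: the cylinder: section is a regular 12-gon, circumradius r=9.5; the cube at (6, -3) is present — its section is the full 12.5×6.5 rectangle; the cube at (13.5, 2.5) (footprint 25.5×18) is included at this height; Subtracting the remaining from the first: starting from the r=9.5 cylinder, the 12.5×6.5 cube at (6, -3) partially overlaps it — only the 19.90 mm² overlap (of its 81.25 mm²) is removed, clipping the outline; the 25.5×18 cube at (13.5, 2.5) misses the remaining region (no effect) — 1 connected region; the sphere at (7.5, 6.5) is not intersected at this z (|z−center|=7.680 > r=4); After the difference (first − rest): none of the subtracted shapes is present at this height, so that combined region is unchanged — 1 connected region; (rotated 70° about Z; rotation is an isometry so areas/perimeters/island counts are preserved). The outline is a single polygon with 15 vertices. Extrusion per mm of travel: 0.4 × 0.32 / (π × 0.875²) = 0.053216. Accumulating E over each segment gives final E = 3.4097.

G0 X-9.36 Y-1.65 Z8.32
G1 X-7.28 Y-6.11 E0.2619
G1 X-3.25 Y-8.93 E0.5236
G1 X1.65 Y-9.36 E0.7854
G1 X6.11 Y-7.28 E1.0473
G1 X8.93 Y-3.25 E1.3090
G1 X9.36 Y1.65 E1.5708
G1 X7.28 Y6.11 E1.8327
G1 X5.79 Y7.15 E1.9294
G1 X4.87 Y4.61 E2.0731
G1 X-1.24 Y6.84 E2.4193
G1 X-0.36 Y9.24 E2.5553
G1 X-1.65 Y9.36 E2.6243
G1 X-6.11 Y7.28 E2.8861
G1 X-8.93 Y3.25 E3.1479
G1 X-9.36 Y-1.65 E3.4097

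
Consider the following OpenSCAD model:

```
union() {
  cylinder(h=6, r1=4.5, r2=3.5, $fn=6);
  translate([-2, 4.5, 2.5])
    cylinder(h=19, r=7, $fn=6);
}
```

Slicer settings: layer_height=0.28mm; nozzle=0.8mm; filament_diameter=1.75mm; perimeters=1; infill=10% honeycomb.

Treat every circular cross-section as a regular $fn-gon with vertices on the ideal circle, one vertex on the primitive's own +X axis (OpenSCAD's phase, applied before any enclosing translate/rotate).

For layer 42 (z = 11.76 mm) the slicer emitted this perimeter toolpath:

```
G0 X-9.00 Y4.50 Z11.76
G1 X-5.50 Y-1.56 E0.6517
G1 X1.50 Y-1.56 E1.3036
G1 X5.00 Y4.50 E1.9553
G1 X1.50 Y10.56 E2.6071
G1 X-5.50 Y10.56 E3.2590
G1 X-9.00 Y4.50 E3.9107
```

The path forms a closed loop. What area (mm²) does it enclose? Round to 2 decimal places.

127.26 mm²

Apply the shoelace formula to the sequence of (X, Y) vertices; enclosed area = 127.26 mm².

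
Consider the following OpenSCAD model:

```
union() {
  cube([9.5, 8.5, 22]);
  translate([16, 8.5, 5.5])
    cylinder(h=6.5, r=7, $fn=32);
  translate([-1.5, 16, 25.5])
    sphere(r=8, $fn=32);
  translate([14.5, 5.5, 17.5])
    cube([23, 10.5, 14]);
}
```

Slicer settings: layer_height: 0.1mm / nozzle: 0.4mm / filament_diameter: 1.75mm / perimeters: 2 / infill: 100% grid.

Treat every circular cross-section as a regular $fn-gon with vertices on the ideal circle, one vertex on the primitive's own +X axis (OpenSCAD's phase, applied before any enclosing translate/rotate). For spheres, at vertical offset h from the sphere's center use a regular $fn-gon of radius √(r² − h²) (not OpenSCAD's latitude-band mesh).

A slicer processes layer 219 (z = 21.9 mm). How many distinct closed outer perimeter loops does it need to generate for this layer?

3

At z = 21.9 mm: the cube (footprint 9.5×8.5) is included at this height; the cylinder at (16, 8.5) is not intersected at this z (z outside [5.5, 12]); the sphere at (-1.5, 16): section is a regular 32-gon, circumradius = √(r²−h²) = √(8²−3.6²) = 7.144; the cube at (14.5, 5.5) is present — its section is the full 23×10.5 rectangle; Merging all regions: the 3 present regions are separate (no shared area or edge), so areas and boundary lengths simply add and each stays a separate island — 3 connected regions. The result has 3 disconnected regions.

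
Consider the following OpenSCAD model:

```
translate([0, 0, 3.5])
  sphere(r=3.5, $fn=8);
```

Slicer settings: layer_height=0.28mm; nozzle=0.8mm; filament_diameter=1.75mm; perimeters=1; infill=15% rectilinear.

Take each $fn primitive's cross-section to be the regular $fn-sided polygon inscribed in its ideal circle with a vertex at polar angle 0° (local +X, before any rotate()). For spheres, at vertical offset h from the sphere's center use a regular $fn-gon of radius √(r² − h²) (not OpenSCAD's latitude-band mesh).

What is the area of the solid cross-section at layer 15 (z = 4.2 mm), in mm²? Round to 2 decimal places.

33.26 mm²

At z = 4.2 mm: the sphere: section is a regular 8-gon, circumradius = √(r²−h²) = √(3.5²−0.7²) = 3.429 (area = (8/2)·3.429²·sin(360°/8) = 33.26 mm²). Overall, the cross-section is a single solid region. Net area = 33.26 mm².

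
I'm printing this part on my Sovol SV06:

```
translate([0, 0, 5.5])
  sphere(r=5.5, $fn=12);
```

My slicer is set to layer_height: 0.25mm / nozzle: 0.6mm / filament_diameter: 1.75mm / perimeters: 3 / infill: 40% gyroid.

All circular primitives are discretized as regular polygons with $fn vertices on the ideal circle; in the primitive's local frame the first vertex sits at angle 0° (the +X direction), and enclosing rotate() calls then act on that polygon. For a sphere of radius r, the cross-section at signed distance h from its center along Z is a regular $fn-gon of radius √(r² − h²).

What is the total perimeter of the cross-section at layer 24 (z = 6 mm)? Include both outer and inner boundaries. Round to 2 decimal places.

34.02 mm

At z = 6 mm: the r=5.5 sphere slices to a regular 12-gon of circumradius 5.477 (√(r²−h²) with h=0.5 from center) (perimeter = 2·12·5.477·sin(180°/12) = 34.02 mm). Overall, the cross-section is a single solid region. Total boundary length (outer) = 34.02 mm.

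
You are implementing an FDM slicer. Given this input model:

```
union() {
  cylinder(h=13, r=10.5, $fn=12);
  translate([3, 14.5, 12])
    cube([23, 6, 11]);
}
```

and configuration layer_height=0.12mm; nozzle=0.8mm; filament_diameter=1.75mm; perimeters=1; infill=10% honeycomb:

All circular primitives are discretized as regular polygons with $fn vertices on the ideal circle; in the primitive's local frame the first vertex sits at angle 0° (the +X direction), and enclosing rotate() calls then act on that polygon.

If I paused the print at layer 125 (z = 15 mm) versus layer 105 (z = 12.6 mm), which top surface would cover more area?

layer 105 (z = 12.6 mm)

Layer 125 (z = 15): the cylinder is not intersected at this z (z outside [0, 13]); the cube at (3, 14.5) (footprint 23×6) is included at this height (area 138.00 mm²); Combining (union): only the 23×6 cube at (3, 14.5) is present, so the union is just that shape — area = 138.00 mm². So its area = 138.00 mm². Layer 105 (z = 12.6): the r=10.5 cylinder gives a regular 12-gon of circumradius 10.5 (constant along its height) (area = (12/2)·10.500²·sin(360°/12) = 330.75 mm²); the cube at (3, 14.5) is present — its section is the full 23×6 rectangle (area 138.00 mm²); Merging all regions: the 2 present regions are separate (no shared area or edge), so areas and boundary lengths simply add and each stays a separate island — area = 468.75 mm². So its area = 468.75 mm². Layer 105 is larger (468.75 vs 138.00 mm²).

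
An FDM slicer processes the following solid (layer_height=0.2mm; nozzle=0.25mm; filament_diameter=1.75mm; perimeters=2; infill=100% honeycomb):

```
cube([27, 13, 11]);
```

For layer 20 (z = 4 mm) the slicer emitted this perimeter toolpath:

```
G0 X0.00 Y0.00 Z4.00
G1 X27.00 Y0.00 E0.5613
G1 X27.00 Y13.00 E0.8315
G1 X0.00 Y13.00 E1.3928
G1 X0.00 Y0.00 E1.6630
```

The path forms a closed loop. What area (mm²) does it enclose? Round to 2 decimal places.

Apply the shoelace formula to the sequence of (X, Y) vertices; enclosed area = 351.00 mm².

351.00 mm²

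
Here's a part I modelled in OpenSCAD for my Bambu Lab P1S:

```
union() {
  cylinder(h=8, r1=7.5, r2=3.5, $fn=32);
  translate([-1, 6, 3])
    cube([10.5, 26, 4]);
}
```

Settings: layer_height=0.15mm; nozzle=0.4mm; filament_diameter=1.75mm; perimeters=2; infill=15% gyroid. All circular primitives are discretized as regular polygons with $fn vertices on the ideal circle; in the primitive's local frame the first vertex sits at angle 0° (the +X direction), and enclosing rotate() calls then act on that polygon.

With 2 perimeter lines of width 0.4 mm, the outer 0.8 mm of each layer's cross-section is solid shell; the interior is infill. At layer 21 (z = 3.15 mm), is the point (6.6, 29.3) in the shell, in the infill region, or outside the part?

infill

At z = 3.15 mm: the cone: at t=0.394 of its height the radius interpolates to r₁+(r₂−r₁)t = 5.925, giving a regular 32-gon of that circumradius; the cube at (-1, 6) is present — its section is the full 10.5×26 rectangle; Merging all regions: the 2 present regions are separate (no shared area or edge), so areas and boundary lengths simply add and each stays a separate island — 2 connected regions. Overall, the cross-section has 2 separate islands. The nearest boundary edge runs (-1.00, 32.00)→(9.50, 32.00); distance from the point to it = 2.70 mm. (Shell/infill is judged within the island containing the point — the largest one.) The point is inside the cross-section and 2.70 mm from the nearest boundary — more than the 0.8 mm shell width (2 × 0.4), so it's in the infill interior.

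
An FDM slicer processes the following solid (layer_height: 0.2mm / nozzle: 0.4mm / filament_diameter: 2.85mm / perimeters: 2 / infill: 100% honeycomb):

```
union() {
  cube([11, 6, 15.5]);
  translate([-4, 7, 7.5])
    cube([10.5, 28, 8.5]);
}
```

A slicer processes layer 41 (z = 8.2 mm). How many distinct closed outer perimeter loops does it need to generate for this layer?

2

At z = 8.2 mm: the cube (footprint 11×6) is included at this height; the 10.5×28 cube at (-4, 7) contributes its full rectangle; Merging all regions: the 2 present regions are separate (no shared area or edge), so areas and boundary lengths simply add and each stays a separate island — 2 connected regions. The result has 2 disconnected regions.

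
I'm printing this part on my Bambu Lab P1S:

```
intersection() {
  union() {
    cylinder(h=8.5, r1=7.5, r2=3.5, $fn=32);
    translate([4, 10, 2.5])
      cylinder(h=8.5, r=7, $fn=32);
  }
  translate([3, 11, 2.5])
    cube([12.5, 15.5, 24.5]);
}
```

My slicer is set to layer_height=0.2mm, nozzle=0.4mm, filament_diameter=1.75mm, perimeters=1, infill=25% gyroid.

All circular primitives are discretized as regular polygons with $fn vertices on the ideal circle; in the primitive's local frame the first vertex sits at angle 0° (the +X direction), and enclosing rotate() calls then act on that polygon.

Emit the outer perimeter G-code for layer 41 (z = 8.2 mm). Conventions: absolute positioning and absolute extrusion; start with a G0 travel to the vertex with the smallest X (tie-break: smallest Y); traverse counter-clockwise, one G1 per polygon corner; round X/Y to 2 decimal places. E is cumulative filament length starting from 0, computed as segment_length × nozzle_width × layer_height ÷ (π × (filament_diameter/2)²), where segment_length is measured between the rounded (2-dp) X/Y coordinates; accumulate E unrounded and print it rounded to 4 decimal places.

At z = 8.2 mm: the cone contributes a regular 32-gon of circumradius 3.641 (interpolated between r1=7.5 and r2=3.5 at t=0.965); the cylinder at (4, 10): section is a regular 32-gon, circumradius r=7; Combining (union): the 2 present regions are separate (no shared area or edge), so areas and boundary lengths simply add and each stays a separate island — 2 connected regions; the 12.5×15.5 cube at (3, 11) contributes its full rectangle; Keeping only the common overlap: the 12.5×15.5 cube at (3, 11) partially overlaps that combined region; clipping to the common part keeps 37.24 mm² — 1 connected region. The outline is a single polygon with 11 vertices. Extrusion per mm of travel: 0.4 × 0.2 / (π × 0.875²) = 0.033260. Accumulating E over each segment gives final E = 0.8242.

G0 X3.00 Y11.00 Z8.20
G1 X10.90 Y11.00 E0.2628
G1 X10.87 Y11.37 E0.2751
G1 X10.47 Y12.68 E0.3207
G1 X9.82 Y13.89 E0.3663
G1 X8.95 Y14.95 E0.4120
G1 X7.89 Y15.82 E0.4576
G1 X6.68 Y16.47 E0.5032
G1 X5.37 Y16.87 E0.5488
G1 X4.00 Y17.00 E0.5946
G1 X3.00 Y16.90 E0.6280
G1 X3.00 Y11.00 E0.8242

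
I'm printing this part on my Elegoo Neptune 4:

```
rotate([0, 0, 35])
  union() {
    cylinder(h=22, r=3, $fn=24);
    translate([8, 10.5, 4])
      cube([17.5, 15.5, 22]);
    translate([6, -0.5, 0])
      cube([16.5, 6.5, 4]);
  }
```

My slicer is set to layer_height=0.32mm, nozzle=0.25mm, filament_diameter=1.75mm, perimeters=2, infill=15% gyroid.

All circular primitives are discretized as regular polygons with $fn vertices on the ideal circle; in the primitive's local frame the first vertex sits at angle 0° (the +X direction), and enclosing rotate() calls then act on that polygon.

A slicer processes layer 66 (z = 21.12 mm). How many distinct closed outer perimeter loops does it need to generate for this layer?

At z = 21.12 mm: the r=3 cylinder gives a regular 24-gon of circumradius 3 (constant along its height); the 17.5×15.5 cube at (8, 10.5) contributes its full rectangle; the cube at (6, -0.5) is absent (z outside [0, 4]); Merging all regions: the 2 present regions are separate (no shared area or edge), so areas and boundary lengths simply add and each stays a separate island — 2 connected regions; (rotated 35° about Z; rotation is an isometry so areas/perimeters/island counts are preserved). The result has 2 disconnected regions.

2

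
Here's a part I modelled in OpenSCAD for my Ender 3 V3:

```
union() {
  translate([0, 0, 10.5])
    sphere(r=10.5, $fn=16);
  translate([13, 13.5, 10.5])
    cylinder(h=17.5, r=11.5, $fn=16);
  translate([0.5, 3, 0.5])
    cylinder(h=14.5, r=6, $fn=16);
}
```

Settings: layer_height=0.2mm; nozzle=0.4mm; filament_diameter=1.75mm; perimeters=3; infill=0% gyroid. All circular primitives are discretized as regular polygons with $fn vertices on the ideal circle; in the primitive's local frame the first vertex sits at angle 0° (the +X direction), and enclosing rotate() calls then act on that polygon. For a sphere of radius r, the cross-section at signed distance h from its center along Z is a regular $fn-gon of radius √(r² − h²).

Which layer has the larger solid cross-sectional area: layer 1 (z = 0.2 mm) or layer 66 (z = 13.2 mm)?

layer 66 (z = 13.2 mm)

Layer 1 (z = 0.2): the r=10.5 sphere slices to a regular 16-gon of circumradius 2.040 (√(r²−h²) with h=10.3 from center) (area = (16/2)·2.040²·sin(360°/16) = 12.74 mm²); the cylinder at (13, 13.5) is absent (z outside [10.5, 28]); the cylinder at (0.5, 3) does not reach this height (z outside [0.5, 15]); Merging all regions: only the r=10.5 sphere is present, so the union is just that shape — area = 12.74 mm². So its area = 12.74 mm². Layer 66 (z = 13.2): the sphere: section is a regular 16-gon, circumradius = √(r²−h²) = √(10.5²−2.7²) = 10.147 (area = (16/2)·10.147²·sin(360°/16) = 315.21 mm²); the r=11.5 cylinder at (13, 13.5) gives a regular 16-gon of circumradius 11.5 (constant along its height) (area = (16/2)·11.500²·sin(360°/16) = 404.88 mm²); the cylinder at (0.5, 3): section is a regular 16-gon, circumradius r=6 (area = (16/2)·6.000²·sin(360°/16) = 110.21 mm²); Merging all regions: the regions partially overlap — summed areas 830.30 mm² minus the doubly-counted overlap 128.57 mm² gives 701.73 mm² — area = 701.73 mm². So its area = 701.73 mm². Layer 66 is larger (701.73 vs 12.74 mm²).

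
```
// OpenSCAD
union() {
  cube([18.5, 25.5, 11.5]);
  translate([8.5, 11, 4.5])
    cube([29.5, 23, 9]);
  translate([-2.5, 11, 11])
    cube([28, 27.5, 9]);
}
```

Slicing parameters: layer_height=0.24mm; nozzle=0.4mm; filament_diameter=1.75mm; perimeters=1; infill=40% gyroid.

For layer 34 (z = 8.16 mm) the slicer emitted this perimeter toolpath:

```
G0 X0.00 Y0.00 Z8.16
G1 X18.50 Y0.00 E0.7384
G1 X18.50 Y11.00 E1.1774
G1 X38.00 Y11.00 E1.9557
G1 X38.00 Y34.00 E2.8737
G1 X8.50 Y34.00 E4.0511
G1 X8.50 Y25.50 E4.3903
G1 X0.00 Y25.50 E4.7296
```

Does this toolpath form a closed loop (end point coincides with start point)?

Start point (G0): (0.00, 0.00). End point (last G1): the path does not return to the start — open.

no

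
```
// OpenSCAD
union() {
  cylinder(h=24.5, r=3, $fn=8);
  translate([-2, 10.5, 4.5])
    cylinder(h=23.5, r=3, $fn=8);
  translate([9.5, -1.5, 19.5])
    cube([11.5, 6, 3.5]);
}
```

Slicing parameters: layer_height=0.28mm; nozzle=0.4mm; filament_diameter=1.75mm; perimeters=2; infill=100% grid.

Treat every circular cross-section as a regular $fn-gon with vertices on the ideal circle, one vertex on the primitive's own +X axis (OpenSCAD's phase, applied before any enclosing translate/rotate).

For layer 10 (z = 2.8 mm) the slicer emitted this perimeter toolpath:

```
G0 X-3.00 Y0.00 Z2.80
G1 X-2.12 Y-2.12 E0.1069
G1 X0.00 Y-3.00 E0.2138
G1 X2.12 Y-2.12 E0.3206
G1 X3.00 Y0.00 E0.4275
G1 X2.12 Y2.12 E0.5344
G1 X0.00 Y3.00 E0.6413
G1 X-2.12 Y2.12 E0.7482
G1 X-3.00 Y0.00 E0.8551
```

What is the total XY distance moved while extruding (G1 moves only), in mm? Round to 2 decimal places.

18.36 mm

Sum the Euclidean lengths of each G1 segment: total = 18.36 mm.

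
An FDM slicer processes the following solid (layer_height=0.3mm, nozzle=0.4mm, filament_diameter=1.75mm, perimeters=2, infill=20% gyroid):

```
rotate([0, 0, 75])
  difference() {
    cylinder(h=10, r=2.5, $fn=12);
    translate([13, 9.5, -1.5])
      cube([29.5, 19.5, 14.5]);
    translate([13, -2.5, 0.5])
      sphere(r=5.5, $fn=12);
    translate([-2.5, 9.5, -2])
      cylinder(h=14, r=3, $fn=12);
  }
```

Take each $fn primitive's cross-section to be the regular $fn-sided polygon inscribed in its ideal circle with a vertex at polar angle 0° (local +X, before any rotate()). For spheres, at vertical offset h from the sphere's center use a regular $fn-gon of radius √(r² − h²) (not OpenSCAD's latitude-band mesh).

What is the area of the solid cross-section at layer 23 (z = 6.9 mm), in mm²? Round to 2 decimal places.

18.75 mm²

At z = 6.9 mm: the r=2.5 cylinder gives a regular 12-gon of circumradius 2.5 (constant along its height) (area = (12/2)·2.500²·sin(360°/12) = 18.75 mm²); the cube at (13, 9.5) is present — its section is the full 29.5×19.5 rectangle (area 575.25 mm²); the sphere at (13, -2.5) is not intersected at this z (|z−center|=6.400 > r=5.5); the cylinder at (-2.5, 9.5): section is a regular 12-gon, circumradius r=3 (area = (12/2)·3.000²·sin(360°/12) = 27.00 mm²); Subtracting the remaining from the first: starting from the r=2.5 cylinder (18.75 mm²), the 29.5×19.5 cube at (13, 9.5) misses the remaining region (no effect); the r=3 cylinder at (-2.5, 9.5) misses the remaining region (no effect) — area = 18.75 mm²; (rotated 75° about Z; rotation is an isometry so areas/perimeters/island counts are preserved). Overall, the cross-section is a single solid region. Net area = 18.75 mm².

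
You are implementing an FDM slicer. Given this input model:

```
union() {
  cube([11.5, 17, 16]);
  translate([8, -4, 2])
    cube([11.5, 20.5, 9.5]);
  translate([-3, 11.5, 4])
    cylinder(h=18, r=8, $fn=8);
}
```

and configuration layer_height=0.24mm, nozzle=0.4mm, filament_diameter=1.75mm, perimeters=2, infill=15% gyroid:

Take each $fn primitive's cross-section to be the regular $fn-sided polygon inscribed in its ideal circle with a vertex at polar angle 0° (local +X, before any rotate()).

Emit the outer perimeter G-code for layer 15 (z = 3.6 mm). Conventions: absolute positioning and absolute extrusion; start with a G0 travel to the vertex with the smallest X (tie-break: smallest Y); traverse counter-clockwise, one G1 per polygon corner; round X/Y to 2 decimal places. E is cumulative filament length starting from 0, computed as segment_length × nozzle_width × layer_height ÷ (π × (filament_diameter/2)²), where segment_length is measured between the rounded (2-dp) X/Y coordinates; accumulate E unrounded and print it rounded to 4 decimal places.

At z = 3.6 mm: the 11.5×17 cube contributes its full rectangle; the cube at (8, -4) (footprint 11.5×20.5) is included at this height; the cylinder at (-3, 11.5) is absent (z outside [4, 22]); Taking the union: the regions partially overlap (shared area 57.75 mm²), so overlapping operands fuse into one piece — 1 connected region. The outline is a single polygon with 8 vertices. Extrusion per mm of travel: 0.4 × 0.24 / (π × 0.875²) = 0.039912. Accumulating E over each segment gives final E = 3.2329.

G0 X0.00 Y0.00 Z3.60
G1 X8.00 Y0.00 E0.3193
G1 X8.00 Y-4.00 E0.4789
G1 X19.50 Y-4.00 E0.9379
G1 X19.50 Y16.50 E1.7561
G1 X11.50 Y16.50 E2.0754
G1 X11.50 Y17.00 E2.0954
G1 X0.00 Y17.00 E2.5544
G1 X0.00 Y0.00 E3.2329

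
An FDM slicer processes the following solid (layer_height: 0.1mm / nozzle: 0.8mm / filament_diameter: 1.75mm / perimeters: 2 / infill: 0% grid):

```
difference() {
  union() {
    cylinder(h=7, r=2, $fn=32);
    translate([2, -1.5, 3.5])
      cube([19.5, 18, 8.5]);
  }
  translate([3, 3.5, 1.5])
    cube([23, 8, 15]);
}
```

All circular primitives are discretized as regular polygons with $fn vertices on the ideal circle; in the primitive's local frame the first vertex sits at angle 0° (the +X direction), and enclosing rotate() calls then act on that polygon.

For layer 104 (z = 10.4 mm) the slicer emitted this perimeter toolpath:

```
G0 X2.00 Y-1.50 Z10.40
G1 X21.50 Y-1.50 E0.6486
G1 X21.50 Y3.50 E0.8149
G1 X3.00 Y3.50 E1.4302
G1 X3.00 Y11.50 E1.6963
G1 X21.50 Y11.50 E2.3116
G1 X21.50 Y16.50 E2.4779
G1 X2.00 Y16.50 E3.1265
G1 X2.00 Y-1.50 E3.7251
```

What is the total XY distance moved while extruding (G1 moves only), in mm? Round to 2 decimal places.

112.00 mm

Sum the Euclidean lengths of each G1 segment: total = 112.00 mm.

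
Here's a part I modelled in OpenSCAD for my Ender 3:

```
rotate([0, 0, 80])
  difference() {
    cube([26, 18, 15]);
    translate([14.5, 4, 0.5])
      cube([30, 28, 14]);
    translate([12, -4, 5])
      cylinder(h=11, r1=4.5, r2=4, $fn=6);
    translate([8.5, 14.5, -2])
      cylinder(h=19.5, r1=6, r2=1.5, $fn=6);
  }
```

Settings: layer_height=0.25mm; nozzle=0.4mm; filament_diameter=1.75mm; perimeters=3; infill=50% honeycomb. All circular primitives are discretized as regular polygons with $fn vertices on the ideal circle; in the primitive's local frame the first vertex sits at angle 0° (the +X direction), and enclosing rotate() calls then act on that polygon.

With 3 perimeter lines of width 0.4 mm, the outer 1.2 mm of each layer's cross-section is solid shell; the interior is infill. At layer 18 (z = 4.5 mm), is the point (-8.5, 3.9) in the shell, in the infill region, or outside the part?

infill

At z = 4.5 mm: the cube (footprint 26×18) is included at this height; the cube at (14.5, 4) (footprint 30×28) is included at this height; the cone at (12, -4) is not intersected at this z (z outside [5, 16]); the cone at (8.5, 14.5) (r1=6→r2=1.5) has section circumradius 4.500 here — a regular 6-gon; Subtracting the remaining from the first: starting from the 26×18 cube, the 30×28 cube at (14.5, 4) partially overlaps it — only the 161.00 mm² overlap (of its 840.00 mm²) is removed, clipping the outline; the cone at (8.5, 14.5) partially overlaps it — only the 50.73 mm² overlap (of its 52.61 mm²) is removed, clipping the outline — 1 connected region; (rotated 80° about Z; rotation is an isometry so areas/perimeters/island counts are preserved). Overall, the cross-section is a single solid region. Undo the 80° rotation: the query point maps to (2.365, 9.048) in the un-rotated model frame. The nearest boundary edge runs (0.00, 0.00)→(0.00, 18.00); distance from the point to it = 2.36 mm. The point is inside the cross-section and 2.36 mm from the nearest boundary — more than the 1.2 mm shell width (3 × 0.4), so it's in the infill interior.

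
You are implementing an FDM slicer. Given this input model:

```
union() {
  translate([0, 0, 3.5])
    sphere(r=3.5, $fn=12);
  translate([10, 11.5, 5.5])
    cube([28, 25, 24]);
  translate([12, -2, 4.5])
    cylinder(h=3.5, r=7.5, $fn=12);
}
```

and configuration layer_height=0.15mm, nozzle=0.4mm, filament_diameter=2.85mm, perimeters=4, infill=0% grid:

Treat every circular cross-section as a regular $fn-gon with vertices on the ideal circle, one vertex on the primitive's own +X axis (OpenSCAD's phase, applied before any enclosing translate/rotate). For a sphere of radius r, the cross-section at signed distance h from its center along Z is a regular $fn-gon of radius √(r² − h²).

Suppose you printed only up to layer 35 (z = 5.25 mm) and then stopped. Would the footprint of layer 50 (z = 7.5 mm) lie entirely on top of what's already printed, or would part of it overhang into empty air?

part overhangs

Compare the two slices. At z = 5.25: the r=3.5 sphere contributes a regular 12-gon of circumradius √(3.5²−1.75²) = 3.031 (area = (12/2)·3.031²·sin(360°/12) = 27.56 mm²); the cube at (10, 11.5) is not intersected at this z (z outside [5.5, 29.5]); the cylinder at (12, -2): section is a regular 12-gon, circumradius r=7.5 (area = (12/2)·7.500²·sin(360°/12) = 168.75 mm²); Combining (union): the 2 present regions are separate (no shared area or edge), so areas and boundary lengths simply add and each stays a separate island — area = 196.31 mm². At z = 7.5: the sphere is absent (|z−center|=4.000 > r=3.5); the 28×25 cube at (10, 11.5) contributes its full rectangle (area 700.00 mm²); the cylinder at (12, -2): section is a regular 12-gon, circumradius r=7.5 (area = (12/2)·7.500²·sin(360°/12) = 168.75 mm²); Merging all regions: the 2 present regions are separate (no shared area or edge), so areas and boundary lengths simply add and each stays a separate island — area = 868.75 mm². Checking containment: at z = 7.5 the cross-section extends beyond the z = 5.25 cross-section by about 700.00 mm².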